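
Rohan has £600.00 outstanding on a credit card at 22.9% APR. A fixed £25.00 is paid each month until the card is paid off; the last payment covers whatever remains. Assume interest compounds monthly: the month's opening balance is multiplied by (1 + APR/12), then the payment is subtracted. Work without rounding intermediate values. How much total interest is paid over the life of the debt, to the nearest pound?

Monthly rate r = 22.9%/12 = 1.90833% = 0.0190833.
Payoff takes n = ⌈−ln(1 − rB₀/P)/ln(1+r)⌉ = ⌈32.401⌉ = 33 payments; the last is £10.08.
Total paid = 32·£25.00 + £10.08 = £810.08.
Total interest = total paid − principal = £810.08 − £600.00 = £210.08.

£210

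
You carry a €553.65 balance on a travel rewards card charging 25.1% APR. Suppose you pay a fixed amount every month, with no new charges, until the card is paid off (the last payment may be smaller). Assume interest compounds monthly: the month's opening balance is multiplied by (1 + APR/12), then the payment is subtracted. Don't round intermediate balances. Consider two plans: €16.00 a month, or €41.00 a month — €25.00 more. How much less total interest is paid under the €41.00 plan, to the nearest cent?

€337.02

Monthly rate r = 25.1%/12 = 2.09167% = 0.0209167.
At €16.00/mo: n = ⌈−ln(1 − rB₀/P)/ln(1+r)⌉ = 63 payments (last €2.42); total interest = total paid − €553.65 = €440.77.
At €41.00/mo: 17 payments (last €1.40); total interest €103.75.
Interest saved = €440.77 − €103.75 = €337.02.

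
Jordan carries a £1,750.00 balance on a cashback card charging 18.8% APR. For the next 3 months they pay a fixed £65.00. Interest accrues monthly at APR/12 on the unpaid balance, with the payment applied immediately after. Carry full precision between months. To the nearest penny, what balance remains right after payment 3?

Monthly rate r = 18.8%/12 = 1.56667% = 0.0156667.
Each month: B ← B·(1+r) − £65.00.
Month 1: interest £27.42; balance after payment £1,712.42.
Month 2: interest £26.83; balance after payment £1,674.24.
Month 3: interest £26.23; balance after payment £1,635.47.

£1,635.47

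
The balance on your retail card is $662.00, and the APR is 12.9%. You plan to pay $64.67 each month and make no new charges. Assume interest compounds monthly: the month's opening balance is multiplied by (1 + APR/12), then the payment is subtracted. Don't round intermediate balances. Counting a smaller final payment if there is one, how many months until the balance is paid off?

11 payments

Monthly rate r = 12.9%/12 = 1.075% = 0.01075.
Recurrence: B ← B·(1+r) − $64.67.
Month 1: interest $7.12; balance after payment $604.45.
Month 2: interest $6.50; balance after payment $546.27.
Closed form: n = −ln(1 − rB₀/P)/ln(1+r) = −ln(0.88996)/ln(1.01075) ≈ 10.903, so the balance reaches zero during payment 11.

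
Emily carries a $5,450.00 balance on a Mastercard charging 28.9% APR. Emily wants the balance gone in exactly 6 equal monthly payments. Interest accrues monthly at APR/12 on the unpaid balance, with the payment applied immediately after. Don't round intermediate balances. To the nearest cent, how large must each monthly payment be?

$986.42

Monthly rate r = 28.9%/12 = 2.40833% = 0.0240833.
Level-payment amortization: P = B₀·r / (1 − (1+r)^(−n)) = 5450.00·0.0240833 / (1 − 1.02408^(−6)).
Denominator 1 − (1+r)^(−6) = 0.133061658.
P = 131.254 / 0.133061658 ≈ 986.42.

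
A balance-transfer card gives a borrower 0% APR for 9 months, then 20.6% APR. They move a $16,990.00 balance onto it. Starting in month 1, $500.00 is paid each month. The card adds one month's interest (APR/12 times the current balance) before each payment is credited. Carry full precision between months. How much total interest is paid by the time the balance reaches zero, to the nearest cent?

$3,962.32

Promo months 1–9 at r₀ = 0%/12 = 0; months 10+ at r₁ = 20.6%/12 = 0.0171667.
After month 9 (no interest yet): B = $16,990.00 − 9·$500.00 = $12,490.00.
Then at r₁ with $500.00/mo: n₂ = −ln(1 − r₁·B/P)/ln(1+r₁) ≈ 32.90 → 33 more payments.
Total paid = 41·$500.00 + $452.32 = $20,952.32; interest = $20,952.32 − $16,990.00 = $3,962.32.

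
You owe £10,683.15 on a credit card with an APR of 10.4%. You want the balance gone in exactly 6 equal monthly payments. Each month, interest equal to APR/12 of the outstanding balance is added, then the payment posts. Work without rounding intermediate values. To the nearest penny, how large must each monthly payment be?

£1,834.92

Monthly rate r = 10.4%/12 = 0.866667% = 0.00866667.
Level-payment amortization: P = B₀·r / (1 − (1+r)^(−n)) = 10683.15·0.00866667 / (1 − 1.00867^(−6)).
Denominator 1 − (1+r)^(−6) = 0.0504584219.
P = 92.5873 / 0.0504584219 ≈ 1834.92.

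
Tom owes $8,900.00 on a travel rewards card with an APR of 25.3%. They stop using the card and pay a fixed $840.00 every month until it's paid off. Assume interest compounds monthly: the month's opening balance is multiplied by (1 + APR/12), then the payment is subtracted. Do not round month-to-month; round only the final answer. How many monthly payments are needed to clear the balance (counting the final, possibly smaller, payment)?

13 months

Monthly rate r = 25.3%/12 = 2.10833% = 0.0210833.
Recurrence: B ← B·(1+r) − $840.00.
Month 1: interest $187.64; balance after payment $8,247.64.
Month 2: interest $173.89; balance after payment $7,581.53.
Closed form: n = −ln(1 − rB₀/P)/ln(1+r) = −ln(0.77662)/ln(1.02108) ≈ 12.117, so the balance reaches zero during payment 13.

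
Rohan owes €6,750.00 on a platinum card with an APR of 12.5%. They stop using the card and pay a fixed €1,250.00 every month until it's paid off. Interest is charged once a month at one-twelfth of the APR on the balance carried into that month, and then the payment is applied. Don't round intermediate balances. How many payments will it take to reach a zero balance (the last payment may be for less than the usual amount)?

6 months

Monthly rate r = 12.5%/12 = 1.04167% = 0.0104167.
Recurrence: B ← B·(1+r) − €1,250.00.
Month 1: interest €70.31; balance after payment €5,570.31.
Month 2: interest €58.02; balance after payment €4,378.34.
Month 3: interest €45.61; balance after payment €3,173.94.
Month 4: interest €33.06; balance after payment €1,957.01.
Month 5: interest €20.39; balance after payment €727.39.
Month 6: interest €7.58; balance after payment €0.00.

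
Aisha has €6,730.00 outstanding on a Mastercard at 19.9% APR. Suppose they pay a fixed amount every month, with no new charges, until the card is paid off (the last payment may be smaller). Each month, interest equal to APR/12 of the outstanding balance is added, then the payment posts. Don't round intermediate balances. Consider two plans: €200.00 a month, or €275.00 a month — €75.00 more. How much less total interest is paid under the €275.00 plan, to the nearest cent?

Monthly rate r = 19.9%/12 = 1.65833% = 0.0165833.
At €200.00/mo: n = ⌈−ln(1 − rB₀/P)/ln(1+r)⌉ = 50 payments (last €129.18); total interest = total paid − €6,730.00 = €3,199.18.
At €275.00/mo: 32 payments (last €180.06); total interest €1,975.06.
Interest saved = €3,199.18 − €1,975.06 = €1,224.12.

€1,224.12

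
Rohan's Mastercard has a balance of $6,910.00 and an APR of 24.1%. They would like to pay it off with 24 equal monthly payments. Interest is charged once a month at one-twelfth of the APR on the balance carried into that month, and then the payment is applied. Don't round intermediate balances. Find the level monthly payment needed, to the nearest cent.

$365.68

Monthly rate r = 24.1%/12 = 2.00833% = 0.0200833.
Level-payment amortization: P = B₀·r / (1 − (1+r)^(−n)) = 6910.00·0.0200833 / (1 − 1.02008^(−24)).
Denominator 1 − (1+r)^(−24) = 0.37949633.
P = 138.776 / 0.37949633 ≈ 365.68.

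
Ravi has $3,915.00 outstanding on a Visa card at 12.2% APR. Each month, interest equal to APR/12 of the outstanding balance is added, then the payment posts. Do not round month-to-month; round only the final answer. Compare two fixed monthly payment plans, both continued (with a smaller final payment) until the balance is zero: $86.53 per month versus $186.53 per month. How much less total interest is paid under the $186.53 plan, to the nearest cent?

$844.72

Monthly rate r = 12.2%/12 = 1.01667% = 0.0101667.
At $86.53/mo: n = ⌈−ln(1 − rB₀/P)/ln(1+r)⌉ = 61 payments (last $79.06); total interest = total paid − $3,915.00 = $1,355.86.
At $186.53/mo: 24 payments (last $135.95); total interest $511.14.
Interest saved = $1,355.86 − $511.14 = $844.72.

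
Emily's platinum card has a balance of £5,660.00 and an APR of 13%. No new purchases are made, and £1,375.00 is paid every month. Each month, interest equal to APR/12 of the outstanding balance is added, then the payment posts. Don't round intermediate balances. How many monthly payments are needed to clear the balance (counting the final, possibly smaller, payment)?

Monthly rate r = 13%/12 = 1.08333% = 0.0108333.
Recurrence: B ← B·(1+r) − £1,375.00.
Month 1: interest £61.32; balance after payment £4,346.32.
Month 2: interest £47.09; balance after payment £3,018.40.
Month 3: interest £32.70; balance after payment £1,676.10.
Month 4: interest £18.16; balance after payment £319.26.
Month 5: interest £3.46; balance after payment £0.00.

5 months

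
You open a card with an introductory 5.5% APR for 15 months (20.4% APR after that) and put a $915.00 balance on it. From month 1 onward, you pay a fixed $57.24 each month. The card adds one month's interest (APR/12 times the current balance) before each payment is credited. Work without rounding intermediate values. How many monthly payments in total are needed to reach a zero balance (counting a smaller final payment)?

Promo months 1–15 at r₀ = 5.5%/12 = 0.00458333; months 16+ at r₁ = 20.4%/12 = 0.017.
After month 15: iterate B ← B·(1+r₀) − $57.24 for 15 months → $93.26.
Then at r₁ with $57.24/mo: n₂ = −ln(1 − r₁·B/P)/ln(1+r₁) ≈ 1.67 → 2 more payments.

17 payments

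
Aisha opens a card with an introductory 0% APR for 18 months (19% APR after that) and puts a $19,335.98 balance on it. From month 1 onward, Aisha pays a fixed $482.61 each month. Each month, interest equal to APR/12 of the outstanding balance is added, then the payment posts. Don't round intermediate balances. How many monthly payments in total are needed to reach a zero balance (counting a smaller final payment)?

Promo months 1–18 at r₀ = 0%/12 = 0; months 19+ at r₁ = 19%/12 = 0.0158333.
After month 18 (no interest yet): B = $19,335.98 − 18·$482.61 = $10,649.00.
Then at r₁ with $482.61/mo: n₂ = −ln(1 − r₁·B/P)/ln(1+r₁) ≈ 27.36 → 28 more payments.

46 payments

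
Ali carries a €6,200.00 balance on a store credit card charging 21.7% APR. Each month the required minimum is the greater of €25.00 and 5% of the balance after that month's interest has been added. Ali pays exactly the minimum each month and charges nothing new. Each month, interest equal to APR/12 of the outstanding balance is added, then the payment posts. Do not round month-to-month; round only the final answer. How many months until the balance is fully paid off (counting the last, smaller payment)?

Monthly rate r = 21.7%/12 = 1.80833% = 0.0180833.
While 5% of the post-interest balance exceeds €25.00, each month B ← (B·(1+r))·(1 − 0.05), i.e. B shrinks by the factor (1+r)·0.95 = 0.96718.
This holds for months 1–76. Entering month 77 the balance is €490.82; 5% of the post-interest balance is now below €25.00, so the flat €25.00 minimum applies from here.
From month 77 a fixed €25.00 at rate r clears €490.82 in 25 more payments. Total: 76 + 25 = 101 months.

101 months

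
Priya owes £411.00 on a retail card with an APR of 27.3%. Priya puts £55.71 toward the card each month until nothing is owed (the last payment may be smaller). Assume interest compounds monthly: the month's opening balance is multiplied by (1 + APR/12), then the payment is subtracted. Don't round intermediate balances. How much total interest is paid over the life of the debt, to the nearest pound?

£44

Monthly rate r = 27.3%/12 = 2.275% = 0.02275.
Payoff takes n = ⌈−ln(1 − rB₀/P)/ln(1+r)⌉ = ⌈8.167⌉ = 9 payments; the last is £9.42.
Total paid = 8·£55.71 + £9.42 = £455.10.
Total interest = total paid − principal = £455.10 − £411.00 = £44.10.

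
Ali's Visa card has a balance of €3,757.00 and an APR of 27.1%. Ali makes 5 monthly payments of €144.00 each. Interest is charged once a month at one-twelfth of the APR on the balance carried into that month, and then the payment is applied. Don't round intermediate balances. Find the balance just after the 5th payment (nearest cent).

Monthly rate r = 27.1%/12 = 2.25833% = 0.0225833.
Each month: B ← B·(1+r) − €144.00.
Month 1: interest €84.85; balance after payment €3,697.85.
Month 2: interest €83.51; balance after payment €3,637.36.
Month 3: interest €82.14; balance after payment €3,575.50.
Month 4: interest €80.75; balance after payment €3,512.25.
Month 5: interest €79.32; balance after payment €3,447.56.

€3,447.56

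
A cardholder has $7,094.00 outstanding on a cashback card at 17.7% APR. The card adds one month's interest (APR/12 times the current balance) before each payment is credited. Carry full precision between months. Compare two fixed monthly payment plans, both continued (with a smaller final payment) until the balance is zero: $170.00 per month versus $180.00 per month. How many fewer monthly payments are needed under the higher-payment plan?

6 fewer payments

Monthly rate r = 17.7%/12 = 1.475% = 0.01475.
At $170.00/mo: n = ⌈−ln(1 − rB₀/P)/ln(1+r)⌉ = 66 payments (last $47.70); total interest = total paid − $7,094.00 = $4,003.70.
At $180.00/mo: 60 payments (last $83.18); total interest $3,609.18.
Payments saved = 66 − 60 = 6.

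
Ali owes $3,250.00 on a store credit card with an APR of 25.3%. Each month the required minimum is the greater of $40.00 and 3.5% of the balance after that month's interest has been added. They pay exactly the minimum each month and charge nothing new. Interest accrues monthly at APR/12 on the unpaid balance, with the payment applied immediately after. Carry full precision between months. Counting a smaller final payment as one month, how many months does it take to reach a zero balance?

Monthly rate r = 25.3%/12 = 2.10833% = 0.0210833.
While 3.5% of the post-interest balance exceeds $40.00, each month B ← (B·(1+r))·(1 − 0.035), i.e. B shrinks by the factor (1+r)·0.965 = 0.98535.
This holds for months 1–73. Entering month 74 the balance is $1,106.23; 3.5% of the post-interest balance is now below $40.00, so the flat $40.00 minimum applies from here.
From month 74 a fixed $40.00 at rate r clears $1,106.23 in 42 more payments. Total: 73 + 42 = 115 months.

115 months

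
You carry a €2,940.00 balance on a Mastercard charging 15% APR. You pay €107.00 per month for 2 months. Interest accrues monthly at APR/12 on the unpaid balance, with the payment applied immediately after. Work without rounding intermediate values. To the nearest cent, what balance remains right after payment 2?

€2,798.62

Monthly rate r = 15%/12 = 1.25% = 0.0125.
Each month: B ← B·(1+r) − €107.00.
Month 1: interest €36.75; balance after payment €2,869.75.
Month 2: interest €35.87; balance after payment €2,798.62.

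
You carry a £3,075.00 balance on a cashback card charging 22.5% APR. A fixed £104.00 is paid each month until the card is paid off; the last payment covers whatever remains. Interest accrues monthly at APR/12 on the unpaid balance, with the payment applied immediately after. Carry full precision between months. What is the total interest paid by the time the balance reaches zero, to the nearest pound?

Monthly rate r = 22.5%/12 = 1.875% = 0.01875.
Payoff takes n = ⌈−ln(1 − rB₀/P)/ln(1+r)⌉ = ⌈43.512⌉ = 44 payments; the last is £53.54.
Total paid = 43·£104.00 + £53.54 = £4,525.54.
Total interest = total paid − principal = £4,525.54 − £3,075.00 = £1,450.54.

£1,451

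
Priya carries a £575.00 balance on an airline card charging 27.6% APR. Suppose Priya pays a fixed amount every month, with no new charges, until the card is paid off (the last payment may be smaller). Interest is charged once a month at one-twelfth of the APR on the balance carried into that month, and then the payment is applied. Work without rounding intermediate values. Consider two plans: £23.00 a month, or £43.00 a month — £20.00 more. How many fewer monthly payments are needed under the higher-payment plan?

21 fewer payments

Monthly rate r = 27.6%/12 = 2.3% = 0.023.
At £23.00/mo: n = ⌈−ln(1 − rB₀/P)/ln(1+r)⌉ = 38 payments (last £14.53); total interest = total paid − £575.00 = £290.53.
At £43.00/mo: 17 payments (last £7.06); total interest £120.06.
Payments saved = 38 − 17 = 21.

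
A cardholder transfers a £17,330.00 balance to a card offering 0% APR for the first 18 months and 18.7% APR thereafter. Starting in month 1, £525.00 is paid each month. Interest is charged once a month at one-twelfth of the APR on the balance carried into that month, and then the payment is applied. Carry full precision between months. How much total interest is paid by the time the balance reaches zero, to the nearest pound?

Promo months 1–18 at r₀ = 0%/12 = 0; months 19+ at r₁ = 18.7%/12 = 0.0155833.
After month 18 (no interest yet): B = £17,330.00 − 18·£525.00 = £7,880.00.
Then at r₁ with £525.00/mo: n₂ = −ln(1 − r₁·B/P)/ln(1+r₁) ≈ 17.23 → 18 more payments.
Total paid = 35·£525.00 + £121.82 = £18,496.82; interest = £18,496.82 − £17,330.00 = £1,166.82.

£1,167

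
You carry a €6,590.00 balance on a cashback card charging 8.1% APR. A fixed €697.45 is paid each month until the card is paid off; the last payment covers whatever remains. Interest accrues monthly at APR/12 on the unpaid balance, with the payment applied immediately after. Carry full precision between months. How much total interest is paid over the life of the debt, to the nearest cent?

€242.87

Monthly rate r = 8.1%/12 = 0.675% = 0.00675.
Payoff takes n = ⌈−ln(1 − rB₀/P)/ln(1+r)⌉ = ⌈9.796⌉ = 10 payments; the last is €555.82.
Total paid = 9·€697.45 + €555.82 = €6,832.87.
Total interest = total paid − principal = €6,832.87 − €6,590.00 = €242.87.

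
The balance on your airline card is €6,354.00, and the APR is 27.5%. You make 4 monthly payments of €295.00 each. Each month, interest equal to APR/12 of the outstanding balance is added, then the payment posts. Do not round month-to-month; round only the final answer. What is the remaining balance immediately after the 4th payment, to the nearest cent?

€5,735.59

Monthly rate r = 27.5%/12 = 2.29167% = 0.0229167.
Each month: B ← B·(1+r) − €295.00.
Month 1: interest €145.61; balance after payment €6,204.61.
Month 2: interest €142.19; balance after payment €6,051.80.
Month 3: interest €138.69; balance after payment €5,895.49.
Month 4: interest €135.10; balance after payment €5,735.59.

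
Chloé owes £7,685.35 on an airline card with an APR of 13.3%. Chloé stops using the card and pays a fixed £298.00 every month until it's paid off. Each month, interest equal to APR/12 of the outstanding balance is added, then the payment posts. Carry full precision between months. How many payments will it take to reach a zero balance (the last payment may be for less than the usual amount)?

Monthly rate r = 13.3%/12 = 1.10833% = 0.0110833.
Recurrence: B ← B·(1+r) − £298.00.
Month 1: interest £85.18; balance after payment £7,472.53.
Month 2: interest £82.82; balance after payment £7,257.35.
Closed form: n = −ln(1 − rB₀/P)/ln(1+r) = −ln(0.71416)/ln(1.01108) ≈ 30.542, so the balance reaches zero during payment 31.

31 months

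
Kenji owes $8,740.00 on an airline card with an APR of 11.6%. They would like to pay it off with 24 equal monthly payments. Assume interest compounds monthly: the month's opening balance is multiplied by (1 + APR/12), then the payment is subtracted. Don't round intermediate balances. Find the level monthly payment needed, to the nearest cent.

Monthly rate r = 11.6%/12 = 0.966667% = 0.00966667.
Level-payment amortization: P = B₀·r / (1 − (1+r)^(−n)) = 8740.00·0.00966667 / (1 − 1.00967^(−24)).
Denominator 1 − (1+r)^(−24) = 0.206169916.
P = 84.4867 / 0.206169916 ≈ 409.79.

$409.79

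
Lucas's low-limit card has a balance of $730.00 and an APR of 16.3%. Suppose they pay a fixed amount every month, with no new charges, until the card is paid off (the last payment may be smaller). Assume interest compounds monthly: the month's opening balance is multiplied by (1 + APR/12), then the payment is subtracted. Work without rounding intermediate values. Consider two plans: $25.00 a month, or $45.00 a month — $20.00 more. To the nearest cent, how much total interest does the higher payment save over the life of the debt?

$105.93

Monthly rate r = 16.3%/12 = 1.35833% = 0.0135833.
At $25.00/mo: n = ⌈−ln(1 − rB₀/P)/ln(1+r)⌉ = 38 payments (last $11.21); total interest = total paid − $730.00 = $206.21.
At $45.00/mo: 19 payments (last $20.28); total interest $100.28.
Interest saved = $206.21 − $100.28 = $105.93.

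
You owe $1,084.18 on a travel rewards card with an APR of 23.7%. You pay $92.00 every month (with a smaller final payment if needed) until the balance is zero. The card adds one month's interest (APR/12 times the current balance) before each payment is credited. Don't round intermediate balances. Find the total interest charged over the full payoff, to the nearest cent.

$162.32

Monthly rate r = 23.7%/12 = 1.975% = 0.01975.
Payoff takes n = ⌈−ln(1 − rB₀/P)/ln(1+r)⌉ = ⌈13.547⌉ = 14 payments; the last is $50.50.
Total paid = 13·$92.00 + $50.50 = $1,246.50.
Total interest = total paid − principal = $1,246.50 − $1,084.18 = $162.32.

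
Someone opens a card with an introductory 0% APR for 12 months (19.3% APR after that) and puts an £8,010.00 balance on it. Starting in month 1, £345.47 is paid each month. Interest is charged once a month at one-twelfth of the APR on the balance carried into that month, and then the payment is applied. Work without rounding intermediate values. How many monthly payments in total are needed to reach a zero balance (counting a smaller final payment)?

Promo months 1–12 at r₀ = 0%/12 = 0; months 13+ at r₁ = 19.3%/12 = 0.0160833.
After month 12 (no interest yet): B = £8,010.00 − 12·£345.47 = £3,864.36.
Then at r₁ with £345.47/mo: n₂ = −ln(1 − r₁·B/P)/ln(1+r₁) ≈ 12.43 → 13 more payments.

25 months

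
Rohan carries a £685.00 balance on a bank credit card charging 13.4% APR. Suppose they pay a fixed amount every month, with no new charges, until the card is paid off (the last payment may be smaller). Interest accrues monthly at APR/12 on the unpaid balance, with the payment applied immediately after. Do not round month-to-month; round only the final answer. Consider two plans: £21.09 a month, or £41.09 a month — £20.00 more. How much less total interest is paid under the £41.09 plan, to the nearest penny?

Monthly rate r = 13.4%/12 = 1.11667% = 0.0111667.
At £21.09/mo: n = ⌈−ln(1 − rB₀/P)/ln(1+r)⌉ = 41 payments (last £12.01); total interest = total paid − £685.00 = £170.61.
At £41.09/mo: 19 payments (last £22.63); total interest £77.25.
Interest saved = £170.61 − £77.25 = £93.36.

£93.36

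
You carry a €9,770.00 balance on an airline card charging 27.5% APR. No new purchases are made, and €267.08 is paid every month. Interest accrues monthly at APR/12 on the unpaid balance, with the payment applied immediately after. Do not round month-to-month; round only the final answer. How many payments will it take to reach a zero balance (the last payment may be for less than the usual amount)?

Monthly rate r = 27.5%/12 = 2.29167% = 0.0229167.
Recurrence: B ← B·(1+r) − €267.08.
Month 1: interest €223.90; balance after payment €9,726.82.
Month 2: interest €222.91; balance after payment €9,682.64.
Closed form: n = −ln(1 − rB₀/P)/ln(1+r) = −ln(0.16169)/ln(1.02292) ≈ 80.416, so the balance reaches zero during payment 81.

81 payments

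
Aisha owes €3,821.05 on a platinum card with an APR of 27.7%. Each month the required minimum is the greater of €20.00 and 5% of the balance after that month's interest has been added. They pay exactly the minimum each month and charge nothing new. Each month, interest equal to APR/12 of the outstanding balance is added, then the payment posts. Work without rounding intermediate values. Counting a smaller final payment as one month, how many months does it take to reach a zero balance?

107 months

Monthly rate r = 27.7%/12 = 2.30833% = 0.0230833.
While 5% of the post-interest balance exceeds €20.00, each month B ← (B·(1+r))·(1 − 0.05), i.e. B shrinks by the factor (1+r)·0.95 = 0.97193.
This holds for months 1–81. Entering month 82 the balance is €380.70; 5% of the post-interest balance is now below €20.00, so the flat €20.00 minimum applies from here.
From month 82 a fixed €20.00 at rate r clears €380.70 in 26 more payments. Total: 81 + 26 = 107 months.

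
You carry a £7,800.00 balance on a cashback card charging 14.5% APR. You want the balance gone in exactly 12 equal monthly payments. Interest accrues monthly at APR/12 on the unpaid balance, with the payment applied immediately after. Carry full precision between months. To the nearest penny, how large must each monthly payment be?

Monthly rate r = 14.5%/12 = 1.20833% = 0.0120833.
Level-payment amortization: P = B₀·r / (1 − (1+r)^(−n)) = 7800.00·0.0120833 / (1 − 1.01208^(−12)).
Denominator 1 − (1+r)^(−12) = 0.134225634.
P = 94.25 / 0.134225634 ≈ 702.18.

£702.18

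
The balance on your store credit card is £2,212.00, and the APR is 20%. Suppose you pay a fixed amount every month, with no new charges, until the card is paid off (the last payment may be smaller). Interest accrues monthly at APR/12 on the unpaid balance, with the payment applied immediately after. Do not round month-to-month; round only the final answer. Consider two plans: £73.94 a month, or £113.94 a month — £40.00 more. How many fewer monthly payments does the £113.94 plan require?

18 fewer payments

Monthly rate r = 20%/12 = 1.66667% = 0.0166667.
At £73.94/mo: n = ⌈−ln(1 − rB₀/P)/ln(1+r)⌉ = 42 payments (last £56.72); total interest = total paid − £2,212.00 = £876.26.
At £113.94/mo: 24 payments (last £74.25); total interest £482.87.
Payments saved = 42 − 24 = 18.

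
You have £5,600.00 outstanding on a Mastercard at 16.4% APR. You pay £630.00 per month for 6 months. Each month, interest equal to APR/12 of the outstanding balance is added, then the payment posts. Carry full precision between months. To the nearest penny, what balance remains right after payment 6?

Monthly rate r = 16.4%/12 = 1.36667% = 0.0136667.
Each month: B ← B·(1+r) − £630.00.
Month 1: interest £76.53; balance after payment £5,046.53.
Month 2: interest £68.97; balance after payment £4,485.50.
Month 3: interest £61.30; balance after payment £3,916.80.
Month 4: interest £53.53; balance after payment £3,340.33.
Month 5: interest £45.65; balance after payment £2,755.99.
Month 6: interest £37.67; balance after payment £2,163.65.

£2,163.65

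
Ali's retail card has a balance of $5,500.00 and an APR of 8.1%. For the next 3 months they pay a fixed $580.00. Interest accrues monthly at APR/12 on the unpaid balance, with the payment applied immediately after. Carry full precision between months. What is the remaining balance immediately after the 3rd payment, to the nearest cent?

Monthly rate r = 8.1%/12 = 0.675% = 0.00675.
Each month: B ← B·(1+r) − $580.00.
Month 1: interest $37.12; balance after payment $4,957.12.
Month 2: interest $33.46; balance after payment $4,410.59.
Month 3: interest $29.77; balance after payment $3,860.36.

$3,860.36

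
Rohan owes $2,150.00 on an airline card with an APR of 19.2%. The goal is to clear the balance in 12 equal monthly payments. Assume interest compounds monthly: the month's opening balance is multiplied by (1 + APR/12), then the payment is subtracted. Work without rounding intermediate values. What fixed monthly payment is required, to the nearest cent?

Monthly rate r = 19.2%/12 = 1.6% = 0.016.
Level-payment amortization: P = B₀·r / (1 − (1+r)^(−n)) = 2150.00·0.016 / (1 − 1.016^(−12)).
Denominator 1 − (1+r)^(−12) = 0.173437868.
P = 34.4 / 0.173437868 ≈ 198.34.

$198.34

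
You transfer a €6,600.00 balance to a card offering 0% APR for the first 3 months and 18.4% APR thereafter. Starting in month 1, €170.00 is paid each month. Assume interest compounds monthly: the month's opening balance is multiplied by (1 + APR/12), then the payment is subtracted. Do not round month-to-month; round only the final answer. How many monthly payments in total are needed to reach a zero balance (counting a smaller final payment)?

56 payments

Promo months 1–3 at r₀ = 0%/12 = 0; months 4+ at r₁ = 18.4%/12 = 0.0153333.
After month 3 (no interest yet): B = €6,600.00 − 3·€170.00 = €6,090.00.
Then at r₁ with €170.00/mo: n₂ = −ln(1 − r₁·B/P)/ln(1+r₁) ≈ 52.37 → 53 more payments.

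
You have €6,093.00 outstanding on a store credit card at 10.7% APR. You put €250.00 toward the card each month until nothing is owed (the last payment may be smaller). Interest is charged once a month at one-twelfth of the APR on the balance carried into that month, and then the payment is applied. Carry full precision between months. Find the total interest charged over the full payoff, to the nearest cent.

€807.78

Monthly rate r = 10.7%/12 = 0.891667% = 0.00891667.
Payoff takes n = ⌈−ln(1 − rB₀/P)/ln(1+r)⌉ = ⌈27.602⌉ = 28 payments; the last is €150.78.
Total paid = 27·€250.00 + €150.78 = €6,900.78.
Total interest = total paid − principal = €6,900.78 − €6,093.00 = €807.78.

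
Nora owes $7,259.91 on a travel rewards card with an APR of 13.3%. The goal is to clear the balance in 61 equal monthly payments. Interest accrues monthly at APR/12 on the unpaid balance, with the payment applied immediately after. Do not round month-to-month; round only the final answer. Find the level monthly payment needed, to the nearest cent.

Monthly rate r = 13.3%/12 = 1.10833% = 0.0110833.
Level-payment amortization: P = B₀·r / (1 − (1+r)^(−n)) = 7259.91·0.0110833 / (1 − 1.01108^(−61)).
Denominator 1 − (1+r)^(−61) = 0.489499754.
P = 80.464 / 0.489499754 ≈ 164.38.

$164.38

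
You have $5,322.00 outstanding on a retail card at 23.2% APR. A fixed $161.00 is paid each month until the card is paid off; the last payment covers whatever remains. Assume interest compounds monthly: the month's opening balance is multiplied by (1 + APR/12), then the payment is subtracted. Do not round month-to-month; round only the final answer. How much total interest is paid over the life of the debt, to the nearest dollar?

$3,247

Monthly rate r = 23.2%/12 = 1.93333% = 0.0193333.
Payoff takes n = ⌈−ln(1 − rB₀/P)/ln(1+r)⌉ = ⌈53.220⌉ = 54 payments; the last is $35.69.
Total paid = 53·$161.00 + $35.69 = $8,568.69.
Total interest = total paid − principal = $8,568.69 − $5,322.00 = $3,246.69.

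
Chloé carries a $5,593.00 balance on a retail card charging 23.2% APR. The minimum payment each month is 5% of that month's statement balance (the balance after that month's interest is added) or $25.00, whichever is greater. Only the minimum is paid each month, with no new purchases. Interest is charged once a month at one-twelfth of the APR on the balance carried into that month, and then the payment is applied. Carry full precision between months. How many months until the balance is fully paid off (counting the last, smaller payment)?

Monthly rate r = 23.2%/12 = 1.93333% = 0.0193333.
While 5% of the post-interest balance exceeds $25.00, each month B ← (B·(1+r))·(1 − 0.05), i.e. B shrinks by the factor (1+r)·0.95 = 0.96837.
This holds for months 1–76. Entering month 77 the balance is $486.04; 5% of the post-interest balance is now below $25.00, so the flat $25.00 minimum applies from here.
From month 77 a fixed $25.00 at rate r clears $486.04 in 25 more payments. Total: 76 + 25 = 101 months.

101 months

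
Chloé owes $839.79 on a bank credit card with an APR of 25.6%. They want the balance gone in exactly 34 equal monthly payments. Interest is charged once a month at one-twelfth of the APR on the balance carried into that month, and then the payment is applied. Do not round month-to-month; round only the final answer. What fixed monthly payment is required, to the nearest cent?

Monthly rate r = 25.6%/12 = 2.13333% = 0.0213333.
Level-payment amortization: P = B₀·r / (1 − (1+r)^(−n)) = 839.79·0.0213333 / (1 − 1.02133^(−34)).
Denominator 1 − (1+r)^(−34) = 0.512129242.
P = 17.9155 / 0.512129242 ≈ 34.98.

$34.98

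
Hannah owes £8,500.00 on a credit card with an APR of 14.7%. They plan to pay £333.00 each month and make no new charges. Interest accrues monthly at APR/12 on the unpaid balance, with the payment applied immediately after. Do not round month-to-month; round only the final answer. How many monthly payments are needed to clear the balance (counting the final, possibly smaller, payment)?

Monthly rate r = 14.7%/12 = 1.225% = 0.01225.
Recurrence: B ← B·(1+r) − £333.00.
Month 1: interest £104.12; balance after payment £8,271.12.
Month 2: interest £101.32; balance after payment £8,039.45.
Closed form: n = −ln(1 − rB₀/P)/ln(1+r) = −ln(0.68731)/ln(1.01225) ≈ 30.797, so the balance reaches zero during payment 31.

31 payments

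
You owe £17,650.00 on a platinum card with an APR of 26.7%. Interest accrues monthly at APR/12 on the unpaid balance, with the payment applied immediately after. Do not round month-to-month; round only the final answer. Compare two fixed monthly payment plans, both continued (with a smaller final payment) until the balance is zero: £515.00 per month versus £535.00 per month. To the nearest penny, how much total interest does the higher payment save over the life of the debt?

Monthly rate r = 26.7%/12 = 2.225% = 0.02225.
At £515.00/mo: n = ⌈−ln(1 − rB₀/P)/ln(1+r)⌉ = 66 payments (last £174.37); total interest = total paid − £17,650.00 = £15,999.37.
At £535.00/mo: 61 payments (last £99.40); total interest £14,549.40.
Interest saved = £15,999.37 − £14,549.40 = £1,449.97.

£1,449.97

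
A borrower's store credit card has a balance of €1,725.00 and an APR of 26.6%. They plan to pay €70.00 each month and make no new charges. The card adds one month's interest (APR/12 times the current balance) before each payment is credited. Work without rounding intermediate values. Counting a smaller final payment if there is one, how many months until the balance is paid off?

37 months

Monthly rate r = 26.6%/12 = 2.21667% = 0.0221667.
Recurrence: B ← B·(1+r) − €70.00.
Month 1: interest €38.24; balance after payment €1,693.24.
Month 2: interest €37.53; balance after payment €1,660.77.
Closed form: n = −ln(1 − rB₀/P)/ln(1+r) = −ln(0.45375)/ln(1.02217) ≈ 36.042, so the balance reaches zero during payment 37.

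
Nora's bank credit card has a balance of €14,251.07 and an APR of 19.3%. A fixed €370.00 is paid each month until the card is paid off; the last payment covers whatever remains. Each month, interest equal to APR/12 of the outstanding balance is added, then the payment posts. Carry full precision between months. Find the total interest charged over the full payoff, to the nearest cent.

€8,155.44

Monthly rate r = 19.3%/12 = 1.60833% = 0.0160833.
Payoff takes n = ⌈−ln(1 − rB₀/P)/ln(1+r)⌉ = ⌈60.556⌉ = 61 payments; the last is €206.51.
Total paid = 60·€370.00 + €206.51 = €22,406.51.
Total interest = total paid − principal = €22,406.51 − €14,251.07 = €8,155.44.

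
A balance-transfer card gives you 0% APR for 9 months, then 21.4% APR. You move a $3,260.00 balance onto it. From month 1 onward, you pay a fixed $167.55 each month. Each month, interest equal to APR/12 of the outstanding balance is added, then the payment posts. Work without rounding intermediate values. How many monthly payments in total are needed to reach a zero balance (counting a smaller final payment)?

21 months

Promo months 1–9 at r₀ = 0%/12 = 0; months 10+ at r₁ = 21.4%/12 = 0.0178333.
After month 9 (no interest yet): B = $3,260.00 − 9·$167.55 = $1,752.05.
Then at r₁ with $167.55/mo: n₂ = −ln(1 − r₁·B/P)/ln(1+r₁) ≈ 11.68 → 12 more payments.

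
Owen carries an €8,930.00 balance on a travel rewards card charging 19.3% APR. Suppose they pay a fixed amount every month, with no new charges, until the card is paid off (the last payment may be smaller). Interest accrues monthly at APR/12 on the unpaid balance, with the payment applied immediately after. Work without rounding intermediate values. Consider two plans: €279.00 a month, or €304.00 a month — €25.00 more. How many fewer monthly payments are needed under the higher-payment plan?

5 fewer payments

Monthly rate r = 19.3%/12 = 1.60833% = 0.0160833.
At €279.00/mo: n = ⌈−ln(1 − rB₀/P)/ln(1+r)⌉ = 46 payments (last €90.81); total interest = total paid − €8,930.00 = €3,715.81.
At €304.00/mo: 41 payments (last €24.82); total interest €3,254.82.
Payments saved = 46 − 41 = 5.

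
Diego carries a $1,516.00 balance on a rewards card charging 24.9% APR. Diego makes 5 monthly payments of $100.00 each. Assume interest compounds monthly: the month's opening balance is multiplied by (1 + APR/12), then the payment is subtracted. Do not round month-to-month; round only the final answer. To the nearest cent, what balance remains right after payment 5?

Monthly rate r = 24.9%/12 = 2.075% = 0.02075.
Each month: B ← B·(1+r) − $100.00.
Month 1: interest $31.46; balance after payment $1,447.46.
Month 2: interest $30.03; balance after payment $1,377.49.
Month 3: interest $28.58; balance after payment $1,306.07.
Month 4: interest $27.10; balance after payment $1,233.18.
Month 5: interest $25.59; balance after payment $1,158.76.

$1,158.76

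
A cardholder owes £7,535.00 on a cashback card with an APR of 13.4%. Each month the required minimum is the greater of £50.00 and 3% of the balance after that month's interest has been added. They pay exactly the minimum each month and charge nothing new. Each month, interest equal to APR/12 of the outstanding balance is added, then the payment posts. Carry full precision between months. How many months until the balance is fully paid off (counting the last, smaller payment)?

120 months

Monthly rate r = 13.4%/12 = 1.11667% = 0.0111667.
While 3% of the post-interest balance exceeds £50.00, each month B ← (B·(1+r))·(1 − 0.03), i.e. B shrinks by the factor (1+r)·0.97 = 0.98083.
This holds for months 1–79. Entering month 80 the balance is £1,633.23; 3% of the post-interest balance is now below £50.00, so the flat £50.00 minimum applies from here.
From month 80 a fixed £50.00 at rate r clears £1,633.23 in 41 more payments. Total: 79 + 41 = 120 months.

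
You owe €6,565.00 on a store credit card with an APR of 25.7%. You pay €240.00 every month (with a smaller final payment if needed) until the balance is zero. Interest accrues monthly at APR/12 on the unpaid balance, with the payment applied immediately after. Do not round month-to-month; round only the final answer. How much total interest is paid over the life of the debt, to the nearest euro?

Monthly rate r = 25.7%/12 = 2.14167% = 0.0214167.
Payoff takes n = ⌈−ln(1 − rB₀/P)/ln(1+r)⌉ = ⌈41.598⌉ = 42 payments; the last is €144.20.
Total paid = 41·€240.00 + €144.20 = €9,984.20.
Total interest = total paid − principal = €9,984.20 − €6,565.00 = €3,419.20.

€3,419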